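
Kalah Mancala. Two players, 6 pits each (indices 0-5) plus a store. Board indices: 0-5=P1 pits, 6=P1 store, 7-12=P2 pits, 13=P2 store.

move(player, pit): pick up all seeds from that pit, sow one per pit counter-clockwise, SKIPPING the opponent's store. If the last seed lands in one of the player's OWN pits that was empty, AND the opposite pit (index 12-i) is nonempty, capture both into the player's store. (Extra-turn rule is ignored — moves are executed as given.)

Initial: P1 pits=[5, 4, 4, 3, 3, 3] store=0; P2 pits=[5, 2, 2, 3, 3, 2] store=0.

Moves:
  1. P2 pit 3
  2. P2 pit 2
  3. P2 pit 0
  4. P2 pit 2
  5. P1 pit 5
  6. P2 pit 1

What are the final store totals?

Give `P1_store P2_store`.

Answer: 1 1

Derivation:
Move 1: P2 pit3 -> P1=[5,4,4,3,3,3](0) P2=[5,2,2,0,4,3](1)
Move 2: P2 pit2 -> P1=[5,4,4,3,3,3](0) P2=[5,2,0,1,5,3](1)
Move 3: P2 pit0 -> P1=[5,4,4,3,3,3](0) P2=[0,3,1,2,6,4](1)
Move 4: P2 pit2 -> P1=[5,4,4,3,3,3](0) P2=[0,3,0,3,6,4](1)
Move 5: P1 pit5 -> P1=[5,4,4,3,3,0](1) P2=[1,4,0,3,6,4](1)
Move 6: P2 pit1 -> P1=[5,4,4,3,3,0](1) P2=[1,0,1,4,7,5](1)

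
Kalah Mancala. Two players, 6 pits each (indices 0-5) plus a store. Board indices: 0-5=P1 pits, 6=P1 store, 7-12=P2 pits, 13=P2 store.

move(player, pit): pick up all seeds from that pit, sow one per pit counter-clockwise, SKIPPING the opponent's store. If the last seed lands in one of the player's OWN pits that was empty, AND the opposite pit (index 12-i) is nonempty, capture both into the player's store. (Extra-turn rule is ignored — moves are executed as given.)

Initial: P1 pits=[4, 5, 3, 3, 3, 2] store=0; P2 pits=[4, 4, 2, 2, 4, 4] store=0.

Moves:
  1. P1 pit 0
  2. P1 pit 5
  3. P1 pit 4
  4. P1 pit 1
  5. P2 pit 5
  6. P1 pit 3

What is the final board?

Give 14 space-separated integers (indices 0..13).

Move 1: P1 pit0 -> P1=[0,6,4,4,4,2](0) P2=[4,4,2,2,4,4](0)
Move 2: P1 pit5 -> P1=[0,6,4,4,4,0](1) P2=[5,4,2,2,4,4](0)
Move 3: P1 pit4 -> P1=[0,6,4,4,0,1](2) P2=[6,5,2,2,4,4](0)
Move 4: P1 pit1 -> P1=[0,0,5,5,1,2](3) P2=[7,5,2,2,4,4](0)
Move 5: P2 pit5 -> P1=[1,1,6,5,1,2](3) P2=[7,5,2,2,4,0](1)
Move 6: P1 pit3 -> P1=[1,1,6,0,2,3](4) P2=[8,6,2,2,4,0](1)

Answer: 1 1 6 0 2 3 4 8 6 2 2 4 0 1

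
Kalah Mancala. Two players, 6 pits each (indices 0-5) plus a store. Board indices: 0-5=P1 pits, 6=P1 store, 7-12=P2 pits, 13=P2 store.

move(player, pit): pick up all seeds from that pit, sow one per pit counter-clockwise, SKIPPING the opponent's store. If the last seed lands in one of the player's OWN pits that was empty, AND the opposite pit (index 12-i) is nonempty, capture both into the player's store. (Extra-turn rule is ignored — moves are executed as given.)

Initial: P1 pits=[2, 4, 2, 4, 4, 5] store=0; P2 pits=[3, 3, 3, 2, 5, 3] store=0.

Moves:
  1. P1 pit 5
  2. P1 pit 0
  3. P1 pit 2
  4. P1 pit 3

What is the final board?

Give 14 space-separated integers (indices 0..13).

Answer: 0 5 0 0 6 1 7 1 5 4 3 5 3 0

Derivation:
Move 1: P1 pit5 -> P1=[2,4,2,4,4,0](1) P2=[4,4,4,3,5,3](0)
Move 2: P1 pit0 -> P1=[0,5,3,4,4,0](1) P2=[4,4,4,3,5,3](0)
Move 3: P1 pit2 -> P1=[0,5,0,5,5,0](6) P2=[0,4,4,3,5,3](0)
Move 4: P1 pit3 -> P1=[0,5,0,0,6,1](7) P2=[1,5,4,3,5,3](0)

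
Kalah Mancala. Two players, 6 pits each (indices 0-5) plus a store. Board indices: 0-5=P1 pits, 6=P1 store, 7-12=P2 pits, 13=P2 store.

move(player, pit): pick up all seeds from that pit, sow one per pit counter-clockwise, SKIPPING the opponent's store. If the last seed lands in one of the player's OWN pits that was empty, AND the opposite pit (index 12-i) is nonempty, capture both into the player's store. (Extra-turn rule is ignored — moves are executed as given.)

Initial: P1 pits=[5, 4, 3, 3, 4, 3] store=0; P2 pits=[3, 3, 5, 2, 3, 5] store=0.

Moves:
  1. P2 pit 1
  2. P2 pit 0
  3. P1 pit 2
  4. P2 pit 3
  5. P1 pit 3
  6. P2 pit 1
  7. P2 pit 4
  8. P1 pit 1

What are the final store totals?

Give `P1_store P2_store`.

Move 1: P2 pit1 -> P1=[5,4,3,3,4,3](0) P2=[3,0,6,3,4,5](0)
Move 2: P2 pit0 -> P1=[5,4,3,3,4,3](0) P2=[0,1,7,4,4,5](0)
Move 3: P1 pit2 -> P1=[5,4,0,4,5,4](0) P2=[0,1,7,4,4,5](0)
Move 4: P2 pit3 -> P1=[6,4,0,4,5,4](0) P2=[0,1,7,0,5,6](1)
Move 5: P1 pit3 -> P1=[6,4,0,0,6,5](1) P2=[1,1,7,0,5,6](1)
Move 6: P2 pit1 -> P1=[6,4,0,0,6,5](1) P2=[1,0,8,0,5,6](1)
Move 7: P2 pit4 -> P1=[7,5,1,0,6,5](1) P2=[1,0,8,0,0,7](2)
Move 8: P1 pit1 -> P1=[7,0,2,1,7,6](2) P2=[1,0,8,0,0,7](2)

Answer: 2 2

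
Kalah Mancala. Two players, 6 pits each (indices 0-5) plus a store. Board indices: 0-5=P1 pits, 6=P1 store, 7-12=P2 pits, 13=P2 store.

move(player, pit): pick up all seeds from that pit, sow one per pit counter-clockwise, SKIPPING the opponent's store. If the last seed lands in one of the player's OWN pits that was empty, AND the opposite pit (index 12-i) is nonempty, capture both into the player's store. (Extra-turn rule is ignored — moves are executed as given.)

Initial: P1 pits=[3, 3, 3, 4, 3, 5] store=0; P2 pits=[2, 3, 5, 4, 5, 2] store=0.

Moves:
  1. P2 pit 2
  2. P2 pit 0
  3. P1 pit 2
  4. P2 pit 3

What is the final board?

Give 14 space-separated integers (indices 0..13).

Answer: 5 4 0 1 4 6 0 0 4 0 0 7 4 7

Derivation:
Move 1: P2 pit2 -> P1=[4,3,3,4,3,5](0) P2=[2,3,0,5,6,3](1)
Move 2: P2 pit0 -> P1=[4,3,3,0,3,5](0) P2=[0,4,0,5,6,3](6)
Move 3: P1 pit2 -> P1=[4,3,0,1,4,6](0) P2=[0,4,0,5,6,3](6)
Move 4: P2 pit3 -> P1=[5,4,0,1,4,6](0) P2=[0,4,0,0,7,4](7)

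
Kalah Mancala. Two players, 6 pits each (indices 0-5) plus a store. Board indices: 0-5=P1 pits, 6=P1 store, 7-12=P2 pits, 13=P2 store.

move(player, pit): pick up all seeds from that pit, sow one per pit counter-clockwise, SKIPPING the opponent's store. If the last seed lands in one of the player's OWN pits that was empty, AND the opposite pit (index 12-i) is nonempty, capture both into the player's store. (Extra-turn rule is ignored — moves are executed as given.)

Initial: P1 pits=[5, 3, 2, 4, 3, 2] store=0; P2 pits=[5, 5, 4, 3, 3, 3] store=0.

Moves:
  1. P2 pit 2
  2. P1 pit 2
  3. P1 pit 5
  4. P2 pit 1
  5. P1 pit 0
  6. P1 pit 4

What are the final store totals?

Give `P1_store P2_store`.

Answer: 9 2

Derivation:
Move 1: P2 pit2 -> P1=[5,3,2,4,3,2](0) P2=[5,5,0,4,4,4](1)
Move 2: P1 pit2 -> P1=[5,3,0,5,4,2](0) P2=[5,5,0,4,4,4](1)
Move 3: P1 pit5 -> P1=[5,3,0,5,4,0](1) P2=[6,5,0,4,4,4](1)
Move 4: P2 pit1 -> P1=[5,3,0,5,4,0](1) P2=[6,0,1,5,5,5](2)
Move 5: P1 pit0 -> P1=[0,4,1,6,5,0](8) P2=[0,0,1,5,5,5](2)
Move 6: P1 pit4 -> P1=[0,4,1,6,0,1](9) P2=[1,1,2,5,5,5](2)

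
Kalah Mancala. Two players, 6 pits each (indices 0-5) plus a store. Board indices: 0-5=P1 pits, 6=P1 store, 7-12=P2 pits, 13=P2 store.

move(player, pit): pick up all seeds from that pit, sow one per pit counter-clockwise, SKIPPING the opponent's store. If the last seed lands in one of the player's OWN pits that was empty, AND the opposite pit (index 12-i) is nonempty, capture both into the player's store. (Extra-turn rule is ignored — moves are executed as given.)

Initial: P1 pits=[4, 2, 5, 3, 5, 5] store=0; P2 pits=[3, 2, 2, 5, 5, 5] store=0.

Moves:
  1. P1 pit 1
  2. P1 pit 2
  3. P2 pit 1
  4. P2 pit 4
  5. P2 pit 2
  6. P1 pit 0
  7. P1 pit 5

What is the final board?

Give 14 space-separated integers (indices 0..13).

Answer: 0 2 2 7 7 0 2 5 1 1 8 2 8 1

Derivation:
Move 1: P1 pit1 -> P1=[4,0,6,4,5,5](0) P2=[3,2,2,5,5,5](0)
Move 2: P1 pit2 -> P1=[4,0,0,5,6,6](1) P2=[4,3,2,5,5,5](0)
Move 3: P2 pit1 -> P1=[4,0,0,5,6,6](1) P2=[4,0,3,6,6,5](0)
Move 4: P2 pit4 -> P1=[5,1,1,6,6,6](1) P2=[4,0,3,6,0,6](1)
Move 5: P2 pit2 -> P1=[5,1,1,6,6,6](1) P2=[4,0,0,7,1,7](1)
Move 6: P1 pit0 -> P1=[0,2,2,7,7,7](1) P2=[4,0,0,7,1,7](1)
Move 7: P1 pit5 -> P1=[0,2,2,7,7,0](2) P2=[5,1,1,8,2,8](1)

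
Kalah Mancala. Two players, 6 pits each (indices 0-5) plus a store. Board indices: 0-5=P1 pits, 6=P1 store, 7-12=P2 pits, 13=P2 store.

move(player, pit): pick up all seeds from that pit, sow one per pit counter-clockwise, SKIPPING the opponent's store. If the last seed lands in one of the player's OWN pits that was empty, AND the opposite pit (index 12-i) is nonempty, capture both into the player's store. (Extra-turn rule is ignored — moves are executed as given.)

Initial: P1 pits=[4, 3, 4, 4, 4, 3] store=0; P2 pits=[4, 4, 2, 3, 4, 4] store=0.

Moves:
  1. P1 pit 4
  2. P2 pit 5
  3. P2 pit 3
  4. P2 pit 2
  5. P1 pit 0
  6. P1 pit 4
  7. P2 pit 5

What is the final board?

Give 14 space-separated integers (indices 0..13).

Move 1: P1 pit4 -> P1=[4,3,4,4,0,4](1) P2=[5,5,2,3,4,4](0)
Move 2: P2 pit5 -> P1=[5,4,5,4,0,4](1) P2=[5,5,2,3,4,0](1)
Move 3: P2 pit3 -> P1=[5,4,5,4,0,4](1) P2=[5,5,2,0,5,1](2)
Move 4: P2 pit2 -> P1=[5,4,5,4,0,4](1) P2=[5,5,0,1,6,1](2)
Move 5: P1 pit0 -> P1=[0,5,6,5,1,5](1) P2=[5,5,0,1,6,1](2)
Move 6: P1 pit4 -> P1=[0,5,6,5,0,6](1) P2=[5,5,0,1,6,1](2)
Move 7: P2 pit5 -> P1=[0,5,6,5,0,6](1) P2=[5,5,0,1,6,0](3)

Answer: 0 5 6 5 0 6 1 5 5 0 1 6 0 3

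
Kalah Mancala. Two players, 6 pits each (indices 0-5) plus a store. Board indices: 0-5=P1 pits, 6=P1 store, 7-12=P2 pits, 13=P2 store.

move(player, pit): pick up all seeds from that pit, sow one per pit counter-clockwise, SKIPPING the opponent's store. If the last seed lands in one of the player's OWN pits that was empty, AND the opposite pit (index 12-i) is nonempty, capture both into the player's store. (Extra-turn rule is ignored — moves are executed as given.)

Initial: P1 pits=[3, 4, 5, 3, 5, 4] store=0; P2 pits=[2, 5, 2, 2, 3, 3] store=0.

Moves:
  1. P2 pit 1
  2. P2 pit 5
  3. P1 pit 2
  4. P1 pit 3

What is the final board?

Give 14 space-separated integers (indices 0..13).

Answer: 4 5 0 0 7 6 2 4 1 3 3 4 0 2

Derivation:
Move 1: P2 pit1 -> P1=[3,4,5,3,5,4](0) P2=[2,0,3,3,4,4](1)
Move 2: P2 pit5 -> P1=[4,5,6,3,5,4](0) P2=[2,0,3,3,4,0](2)
Move 3: P1 pit2 -> P1=[4,5,0,4,6,5](1) P2=[3,1,3,3,4,0](2)
Move 4: P1 pit3 -> P1=[4,5,0,0,7,6](2) P2=[4,1,3,3,4,0](2)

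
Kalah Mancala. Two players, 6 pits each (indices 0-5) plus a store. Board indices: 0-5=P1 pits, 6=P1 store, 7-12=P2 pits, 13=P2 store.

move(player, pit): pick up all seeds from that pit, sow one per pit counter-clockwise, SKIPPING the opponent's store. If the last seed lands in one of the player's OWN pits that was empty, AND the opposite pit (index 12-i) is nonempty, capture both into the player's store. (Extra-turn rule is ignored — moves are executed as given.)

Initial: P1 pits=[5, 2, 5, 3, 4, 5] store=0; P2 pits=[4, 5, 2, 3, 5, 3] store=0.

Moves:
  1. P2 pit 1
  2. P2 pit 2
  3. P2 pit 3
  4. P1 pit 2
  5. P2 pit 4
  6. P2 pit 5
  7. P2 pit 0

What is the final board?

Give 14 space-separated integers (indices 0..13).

Move 1: P2 pit1 -> P1=[5,2,5,3,4,5](0) P2=[4,0,3,4,6,4](1)
Move 2: P2 pit2 -> P1=[5,2,5,3,4,5](0) P2=[4,0,0,5,7,5](1)
Move 3: P2 pit3 -> P1=[6,3,5,3,4,5](0) P2=[4,0,0,0,8,6](2)
Move 4: P1 pit2 -> P1=[6,3,0,4,5,6](1) P2=[5,0,0,0,8,6](2)
Move 5: P2 pit4 -> P1=[7,4,1,5,6,7](1) P2=[5,0,0,0,0,7](3)
Move 6: P2 pit5 -> P1=[8,5,2,6,7,8](1) P2=[5,0,0,0,0,0](4)
Move 7: P2 pit0 -> P1=[0,5,2,6,7,8](1) P2=[0,1,1,1,1,0](13)

Answer: 0 5 2 6 7 8 1 0 1 1 1 1 0 13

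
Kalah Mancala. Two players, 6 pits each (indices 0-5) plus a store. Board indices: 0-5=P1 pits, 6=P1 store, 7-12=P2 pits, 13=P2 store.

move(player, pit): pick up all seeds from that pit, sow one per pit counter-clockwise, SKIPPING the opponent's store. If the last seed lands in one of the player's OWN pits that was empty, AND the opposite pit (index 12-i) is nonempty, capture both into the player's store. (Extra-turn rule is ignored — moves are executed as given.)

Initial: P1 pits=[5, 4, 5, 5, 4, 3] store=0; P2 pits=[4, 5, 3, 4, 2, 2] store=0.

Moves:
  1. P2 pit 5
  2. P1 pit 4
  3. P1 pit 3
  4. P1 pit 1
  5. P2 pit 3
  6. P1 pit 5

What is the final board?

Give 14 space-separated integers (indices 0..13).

Answer: 7 0 6 1 2 0 3 7 8 4 1 4 1 2

Derivation:
Move 1: P2 pit5 -> P1=[6,4,5,5,4,3](0) P2=[4,5,3,4,2,0](1)
Move 2: P1 pit4 -> P1=[6,4,5,5,0,4](1) P2=[5,6,3,4,2,0](1)
Move 3: P1 pit3 -> P1=[6,4,5,0,1,5](2) P2=[6,7,3,4,2,0](1)
Move 4: P1 pit1 -> P1=[6,0,6,1,2,6](2) P2=[6,7,3,4,2,0](1)
Move 5: P2 pit3 -> P1=[7,0,6,1,2,6](2) P2=[6,7,3,0,3,1](2)
Move 6: P1 pit5 -> P1=[7,0,6,1,2,0](3) P2=[7,8,4,1,4,1](2)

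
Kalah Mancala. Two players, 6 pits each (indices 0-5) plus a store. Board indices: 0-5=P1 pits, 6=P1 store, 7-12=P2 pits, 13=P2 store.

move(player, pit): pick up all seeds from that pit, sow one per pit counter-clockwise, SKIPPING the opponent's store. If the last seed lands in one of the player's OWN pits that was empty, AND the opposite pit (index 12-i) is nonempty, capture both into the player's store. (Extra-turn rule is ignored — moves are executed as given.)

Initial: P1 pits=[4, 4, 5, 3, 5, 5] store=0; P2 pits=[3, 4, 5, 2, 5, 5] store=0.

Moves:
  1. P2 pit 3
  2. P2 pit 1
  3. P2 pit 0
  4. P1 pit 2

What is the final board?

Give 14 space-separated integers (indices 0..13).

Move 1: P2 pit3 -> P1=[4,4,5,3,5,5](0) P2=[3,4,5,0,6,6](0)
Move 2: P2 pit1 -> P1=[4,4,5,3,5,5](0) P2=[3,0,6,1,7,7](0)
Move 3: P2 pit0 -> P1=[4,4,5,3,5,5](0) P2=[0,1,7,2,7,7](0)
Move 4: P1 pit2 -> P1=[4,4,0,4,6,6](1) P2=[1,1,7,2,7,7](0)

Answer: 4 4 0 4 6 6 1 1 1 7 2 7 7 0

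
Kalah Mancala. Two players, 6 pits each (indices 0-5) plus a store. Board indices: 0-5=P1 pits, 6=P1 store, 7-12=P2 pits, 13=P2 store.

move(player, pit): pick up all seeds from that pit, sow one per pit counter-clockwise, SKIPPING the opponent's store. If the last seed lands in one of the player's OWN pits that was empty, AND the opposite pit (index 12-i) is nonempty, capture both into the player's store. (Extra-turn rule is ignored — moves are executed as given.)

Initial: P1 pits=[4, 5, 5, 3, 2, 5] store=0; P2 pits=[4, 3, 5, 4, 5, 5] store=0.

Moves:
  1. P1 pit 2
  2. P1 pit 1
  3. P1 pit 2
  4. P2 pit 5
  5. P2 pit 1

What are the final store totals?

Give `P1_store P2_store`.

Answer: 2 1

Derivation:
Move 1: P1 pit2 -> P1=[4,5,0,4,3,6](1) P2=[5,3,5,4,5,5](0)
Move 2: P1 pit1 -> P1=[4,0,1,5,4,7](2) P2=[5,3,5,4,5,5](0)
Move 3: P1 pit2 -> P1=[4,0,0,6,4,7](2) P2=[5,3,5,4,5,5](0)
Move 4: P2 pit5 -> P1=[5,1,1,7,4,7](2) P2=[5,3,5,4,5,0](1)
Move 5: P2 pit1 -> P1=[5,1,1,7,4,7](2) P2=[5,0,6,5,6,0](1)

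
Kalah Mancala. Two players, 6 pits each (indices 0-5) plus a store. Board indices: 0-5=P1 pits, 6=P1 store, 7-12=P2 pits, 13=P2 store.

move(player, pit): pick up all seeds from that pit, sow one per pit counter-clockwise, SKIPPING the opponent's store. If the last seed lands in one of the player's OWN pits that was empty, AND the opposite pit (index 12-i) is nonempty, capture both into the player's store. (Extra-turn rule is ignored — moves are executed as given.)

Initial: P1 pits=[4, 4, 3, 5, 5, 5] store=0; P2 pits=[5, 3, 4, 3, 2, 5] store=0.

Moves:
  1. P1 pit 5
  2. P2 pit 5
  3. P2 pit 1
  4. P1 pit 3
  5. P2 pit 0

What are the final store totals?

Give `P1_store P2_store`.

Answer: 2 8

Derivation:
Move 1: P1 pit5 -> P1=[4,4,3,5,5,0](1) P2=[6,4,5,4,2,5](0)
Move 2: P2 pit5 -> P1=[5,5,4,6,5,0](1) P2=[6,4,5,4,2,0](1)
Move 3: P2 pit1 -> P1=[0,5,4,6,5,0](1) P2=[6,0,6,5,3,0](7)
Move 4: P1 pit3 -> P1=[0,5,4,0,6,1](2) P2=[7,1,7,5,3,0](7)
Move 5: P2 pit0 -> P1=[1,5,4,0,6,1](2) P2=[0,2,8,6,4,1](8)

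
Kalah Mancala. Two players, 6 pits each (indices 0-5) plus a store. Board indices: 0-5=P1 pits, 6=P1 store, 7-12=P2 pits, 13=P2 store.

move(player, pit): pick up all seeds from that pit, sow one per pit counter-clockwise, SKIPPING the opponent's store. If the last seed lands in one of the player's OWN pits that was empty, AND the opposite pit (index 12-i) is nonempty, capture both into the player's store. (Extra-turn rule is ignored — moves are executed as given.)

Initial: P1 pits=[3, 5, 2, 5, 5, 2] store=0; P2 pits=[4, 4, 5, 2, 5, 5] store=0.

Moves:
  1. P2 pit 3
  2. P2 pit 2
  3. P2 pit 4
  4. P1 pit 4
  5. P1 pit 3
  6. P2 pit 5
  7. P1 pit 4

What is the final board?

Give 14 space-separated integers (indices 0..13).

Answer: 6 7 4 1 0 6 3 7 6 2 2 0 0 3

Derivation:
Move 1: P2 pit3 -> P1=[3,5,2,5,5,2](0) P2=[4,4,5,0,6,6](0)
Move 2: P2 pit2 -> P1=[4,5,2,5,5,2](0) P2=[4,4,0,1,7,7](1)
Move 3: P2 pit4 -> P1=[5,6,3,6,6,2](0) P2=[4,4,0,1,0,8](2)
Move 4: P1 pit4 -> P1=[5,6,3,6,0,3](1) P2=[5,5,1,2,0,8](2)
Move 5: P1 pit3 -> P1=[5,6,3,0,1,4](2) P2=[6,6,2,2,0,8](2)
Move 6: P2 pit5 -> P1=[6,7,4,1,2,5](2) P2=[7,6,2,2,0,0](3)
Move 7: P1 pit4 -> P1=[6,7,4,1,0,6](3) P2=[7,6,2,2,0,0](3)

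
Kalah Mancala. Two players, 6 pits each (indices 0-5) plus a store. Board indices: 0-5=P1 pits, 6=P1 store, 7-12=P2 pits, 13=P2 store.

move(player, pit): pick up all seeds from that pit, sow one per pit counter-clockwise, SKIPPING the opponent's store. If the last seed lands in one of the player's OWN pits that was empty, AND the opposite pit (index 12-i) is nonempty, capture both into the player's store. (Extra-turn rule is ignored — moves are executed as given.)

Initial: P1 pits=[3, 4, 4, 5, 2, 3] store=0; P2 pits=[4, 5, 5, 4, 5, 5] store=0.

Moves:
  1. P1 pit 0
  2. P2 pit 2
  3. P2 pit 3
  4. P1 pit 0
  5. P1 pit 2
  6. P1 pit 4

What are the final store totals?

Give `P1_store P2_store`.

Answer: 2 2

Derivation:
Move 1: P1 pit0 -> P1=[0,5,5,6,2,3](0) P2=[4,5,5,4,5,5](0)
Move 2: P2 pit2 -> P1=[1,5,5,6,2,3](0) P2=[4,5,0,5,6,6](1)
Move 3: P2 pit3 -> P1=[2,6,5,6,2,3](0) P2=[4,5,0,0,7,7](2)
Move 4: P1 pit0 -> P1=[0,7,6,6,2,3](0) P2=[4,5,0,0,7,7](2)
Move 5: P1 pit2 -> P1=[0,7,0,7,3,4](1) P2=[5,6,0,0,7,7](2)
Move 6: P1 pit4 -> P1=[0,7,0,7,0,5](2) P2=[6,6,0,0,7,7](2)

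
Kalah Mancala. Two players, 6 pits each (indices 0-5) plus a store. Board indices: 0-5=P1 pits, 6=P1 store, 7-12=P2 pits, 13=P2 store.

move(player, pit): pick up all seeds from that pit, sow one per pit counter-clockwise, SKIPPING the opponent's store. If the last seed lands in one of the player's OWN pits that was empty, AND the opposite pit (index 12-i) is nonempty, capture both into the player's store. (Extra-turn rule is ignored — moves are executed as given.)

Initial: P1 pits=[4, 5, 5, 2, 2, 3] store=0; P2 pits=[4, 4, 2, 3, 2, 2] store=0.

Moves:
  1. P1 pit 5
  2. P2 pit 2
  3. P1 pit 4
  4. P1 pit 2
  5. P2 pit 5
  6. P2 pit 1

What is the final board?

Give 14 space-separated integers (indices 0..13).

Move 1: P1 pit5 -> P1=[4,5,5,2,2,0](1) P2=[5,5,2,3,2,2](0)
Move 2: P2 pit2 -> P1=[4,5,5,2,2,0](1) P2=[5,5,0,4,3,2](0)
Move 3: P1 pit4 -> P1=[4,5,5,2,0,1](2) P2=[5,5,0,4,3,2](0)
Move 4: P1 pit2 -> P1=[4,5,0,3,1,2](3) P2=[6,5,0,4,3,2](0)
Move 5: P2 pit5 -> P1=[5,5,0,3,1,2](3) P2=[6,5,0,4,3,0](1)
Move 6: P2 pit1 -> P1=[5,5,0,3,1,2](3) P2=[6,0,1,5,4,1](2)

Answer: 5 5 0 3 1 2 3 6 0 1 5 4 1 2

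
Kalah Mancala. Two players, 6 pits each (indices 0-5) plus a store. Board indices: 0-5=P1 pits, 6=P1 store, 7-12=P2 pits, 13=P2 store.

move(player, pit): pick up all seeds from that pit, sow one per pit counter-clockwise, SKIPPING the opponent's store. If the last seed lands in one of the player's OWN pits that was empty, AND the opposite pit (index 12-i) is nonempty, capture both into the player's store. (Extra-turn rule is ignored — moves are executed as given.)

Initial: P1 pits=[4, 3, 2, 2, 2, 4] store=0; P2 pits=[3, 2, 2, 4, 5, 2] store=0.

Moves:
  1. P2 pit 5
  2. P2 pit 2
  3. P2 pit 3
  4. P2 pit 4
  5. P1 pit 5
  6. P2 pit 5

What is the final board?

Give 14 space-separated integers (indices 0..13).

Move 1: P2 pit5 -> P1=[5,3,2,2,2,4](0) P2=[3,2,2,4,5,0](1)
Move 2: P2 pit2 -> P1=[5,3,2,2,2,4](0) P2=[3,2,0,5,6,0](1)
Move 3: P2 pit3 -> P1=[6,4,2,2,2,4](0) P2=[3,2,0,0,7,1](2)
Move 4: P2 pit4 -> P1=[7,5,3,3,3,4](0) P2=[3,2,0,0,0,2](3)
Move 5: P1 pit5 -> P1=[7,5,3,3,3,0](1) P2=[4,3,1,0,0,2](3)
Move 6: P2 pit5 -> P1=[8,5,3,3,3,0](1) P2=[4,3,1,0,0,0](4)

Answer: 8 5 3 3 3 0 1 4 3 1 0 0 0 4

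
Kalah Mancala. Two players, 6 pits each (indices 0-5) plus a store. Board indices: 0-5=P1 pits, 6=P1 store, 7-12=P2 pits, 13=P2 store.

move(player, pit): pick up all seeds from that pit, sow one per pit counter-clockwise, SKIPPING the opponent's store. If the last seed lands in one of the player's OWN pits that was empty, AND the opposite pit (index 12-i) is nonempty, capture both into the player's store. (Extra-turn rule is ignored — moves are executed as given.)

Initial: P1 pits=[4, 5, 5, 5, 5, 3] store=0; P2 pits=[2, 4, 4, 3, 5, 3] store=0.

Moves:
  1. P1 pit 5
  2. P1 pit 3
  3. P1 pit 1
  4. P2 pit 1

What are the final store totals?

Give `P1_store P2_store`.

Move 1: P1 pit5 -> P1=[4,5,5,5,5,0](1) P2=[3,5,4,3,5,3](0)
Move 2: P1 pit3 -> P1=[4,5,5,0,6,1](2) P2=[4,6,4,3,5,3](0)
Move 3: P1 pit1 -> P1=[4,0,6,1,7,2](3) P2=[4,6,4,3,5,3](0)
Move 4: P2 pit1 -> P1=[5,0,6,1,7,2](3) P2=[4,0,5,4,6,4](1)

Answer: 3 1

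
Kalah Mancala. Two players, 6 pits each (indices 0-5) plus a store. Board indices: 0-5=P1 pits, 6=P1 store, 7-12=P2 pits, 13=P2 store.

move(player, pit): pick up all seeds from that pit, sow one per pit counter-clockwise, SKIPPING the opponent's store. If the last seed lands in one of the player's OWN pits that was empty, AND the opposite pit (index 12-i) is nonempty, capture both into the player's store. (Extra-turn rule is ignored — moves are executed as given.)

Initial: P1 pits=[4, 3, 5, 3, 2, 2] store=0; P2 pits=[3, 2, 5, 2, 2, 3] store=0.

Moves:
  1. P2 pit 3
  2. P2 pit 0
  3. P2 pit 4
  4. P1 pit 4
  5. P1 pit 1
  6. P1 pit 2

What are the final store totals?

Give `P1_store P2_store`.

Move 1: P2 pit3 -> P1=[4,3,5,3,2,2](0) P2=[3,2,5,0,3,4](0)
Move 2: P2 pit0 -> P1=[4,3,0,3,2,2](0) P2=[0,3,6,0,3,4](6)
Move 3: P2 pit4 -> P1=[5,3,0,3,2,2](0) P2=[0,3,6,0,0,5](7)
Move 4: P1 pit4 -> P1=[5,3,0,3,0,3](1) P2=[0,3,6,0,0,5](7)
Move 5: P1 pit1 -> P1=[5,0,1,4,0,3](5) P2=[0,0,6,0,0,5](7)
Move 6: P1 pit2 -> P1=[5,0,0,5,0,3](5) P2=[0,0,6,0,0,5](7)

Answer: 5 7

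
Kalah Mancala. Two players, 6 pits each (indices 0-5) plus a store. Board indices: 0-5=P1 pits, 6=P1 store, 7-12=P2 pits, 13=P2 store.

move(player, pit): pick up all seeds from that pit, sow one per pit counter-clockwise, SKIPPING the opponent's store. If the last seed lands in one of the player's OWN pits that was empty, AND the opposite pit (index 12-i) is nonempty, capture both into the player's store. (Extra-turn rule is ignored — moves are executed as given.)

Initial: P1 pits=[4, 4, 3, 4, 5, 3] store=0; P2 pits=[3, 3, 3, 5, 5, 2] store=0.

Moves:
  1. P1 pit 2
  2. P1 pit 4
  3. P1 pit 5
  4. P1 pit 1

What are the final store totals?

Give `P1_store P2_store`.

Answer: 8 0

Derivation:
Move 1: P1 pit2 -> P1=[4,4,0,5,6,4](0) P2=[3,3,3,5,5,2](0)
Move 2: P1 pit4 -> P1=[4,4,0,5,0,5](1) P2=[4,4,4,6,5,2](0)
Move 3: P1 pit5 -> P1=[4,4,0,5,0,0](2) P2=[5,5,5,7,5,2](0)
Move 4: P1 pit1 -> P1=[4,0,1,6,1,0](8) P2=[0,5,5,7,5,2](0)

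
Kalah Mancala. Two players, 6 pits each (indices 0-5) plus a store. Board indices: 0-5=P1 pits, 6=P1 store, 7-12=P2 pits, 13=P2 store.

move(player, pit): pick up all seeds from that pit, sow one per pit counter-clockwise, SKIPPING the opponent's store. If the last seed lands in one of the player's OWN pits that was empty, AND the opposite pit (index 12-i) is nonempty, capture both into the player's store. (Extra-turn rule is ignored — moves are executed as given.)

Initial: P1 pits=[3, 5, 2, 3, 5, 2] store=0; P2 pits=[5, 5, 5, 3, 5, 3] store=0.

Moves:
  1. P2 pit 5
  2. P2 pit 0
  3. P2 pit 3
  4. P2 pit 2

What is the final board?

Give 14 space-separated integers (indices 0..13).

Answer: 2 7 2 3 5 2 0 0 6 0 1 8 2 8

Derivation:
Move 1: P2 pit5 -> P1=[4,6,2,3,5,2](0) P2=[5,5,5,3,5,0](1)
Move 2: P2 pit0 -> P1=[0,6,2,3,5,2](0) P2=[0,6,6,4,6,0](6)
Move 3: P2 pit3 -> P1=[1,6,2,3,5,2](0) P2=[0,6,6,0,7,1](7)
Move 4: P2 pit2 -> P1=[2,7,2,3,5,2](0) P2=[0,6,0,1,8,2](8)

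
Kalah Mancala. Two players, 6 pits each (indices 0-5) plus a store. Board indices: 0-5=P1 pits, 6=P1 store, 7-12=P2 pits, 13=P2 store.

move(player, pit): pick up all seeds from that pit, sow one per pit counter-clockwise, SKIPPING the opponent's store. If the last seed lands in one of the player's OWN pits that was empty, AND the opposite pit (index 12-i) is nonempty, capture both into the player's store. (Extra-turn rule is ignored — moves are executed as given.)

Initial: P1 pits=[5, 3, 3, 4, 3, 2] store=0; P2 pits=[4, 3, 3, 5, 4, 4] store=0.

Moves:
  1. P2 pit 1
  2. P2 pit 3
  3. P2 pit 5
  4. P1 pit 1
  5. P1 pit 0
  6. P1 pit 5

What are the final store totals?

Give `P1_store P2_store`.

Answer: 3 2

Derivation:
Move 1: P2 pit1 -> P1=[5,3,3,4,3,2](0) P2=[4,0,4,6,5,4](0)
Move 2: P2 pit3 -> P1=[6,4,4,4,3,2](0) P2=[4,0,4,0,6,5](1)
Move 3: P2 pit5 -> P1=[7,5,5,5,3,2](0) P2=[4,0,4,0,6,0](2)
Move 4: P1 pit1 -> P1=[7,0,6,6,4,3](1) P2=[4,0,4,0,6,0](2)
Move 5: P1 pit0 -> P1=[0,1,7,7,5,4](2) P2=[5,0,4,0,6,0](2)
Move 6: P1 pit5 -> P1=[0,1,7,7,5,0](3) P2=[6,1,5,0,6,0](2)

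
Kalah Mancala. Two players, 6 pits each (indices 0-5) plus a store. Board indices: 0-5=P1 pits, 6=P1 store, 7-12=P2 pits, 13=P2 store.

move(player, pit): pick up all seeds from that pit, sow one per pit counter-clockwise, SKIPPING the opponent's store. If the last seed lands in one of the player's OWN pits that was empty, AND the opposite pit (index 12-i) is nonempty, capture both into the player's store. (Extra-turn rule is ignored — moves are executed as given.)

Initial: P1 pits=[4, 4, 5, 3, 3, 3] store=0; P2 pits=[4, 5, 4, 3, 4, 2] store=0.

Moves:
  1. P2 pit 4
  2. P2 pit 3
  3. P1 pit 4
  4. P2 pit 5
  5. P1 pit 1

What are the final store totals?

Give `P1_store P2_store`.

Move 1: P2 pit4 -> P1=[5,5,5,3,3,3](0) P2=[4,5,4,3,0,3](1)
Move 2: P2 pit3 -> P1=[5,5,5,3,3,3](0) P2=[4,5,4,0,1,4](2)
Move 3: P1 pit4 -> P1=[5,5,5,3,0,4](1) P2=[5,5,4,0,1,4](2)
Move 4: P2 pit5 -> P1=[6,6,6,3,0,4](1) P2=[5,5,4,0,1,0](3)
Move 5: P1 pit1 -> P1=[6,0,7,4,1,5](2) P2=[6,5,4,0,1,0](3)

Answer: 2 3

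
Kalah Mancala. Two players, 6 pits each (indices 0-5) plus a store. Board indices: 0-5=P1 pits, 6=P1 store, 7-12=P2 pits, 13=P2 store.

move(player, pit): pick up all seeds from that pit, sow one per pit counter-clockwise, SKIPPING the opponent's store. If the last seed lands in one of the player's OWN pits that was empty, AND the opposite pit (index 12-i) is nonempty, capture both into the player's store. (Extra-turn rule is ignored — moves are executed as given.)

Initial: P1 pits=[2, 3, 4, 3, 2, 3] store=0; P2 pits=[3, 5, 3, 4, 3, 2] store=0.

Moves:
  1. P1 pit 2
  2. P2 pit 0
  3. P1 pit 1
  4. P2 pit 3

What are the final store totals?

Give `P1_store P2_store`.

Move 1: P1 pit2 -> P1=[2,3,0,4,3,4](1) P2=[3,5,3,4,3,2](0)
Move 2: P2 pit0 -> P1=[2,3,0,4,3,4](1) P2=[0,6,4,5,3,2](0)
Move 3: P1 pit1 -> P1=[2,0,1,5,4,4](1) P2=[0,6,4,5,3,2](0)
Move 4: P2 pit3 -> P1=[3,1,1,5,4,4](1) P2=[0,6,4,0,4,3](1)

Answer: 1 1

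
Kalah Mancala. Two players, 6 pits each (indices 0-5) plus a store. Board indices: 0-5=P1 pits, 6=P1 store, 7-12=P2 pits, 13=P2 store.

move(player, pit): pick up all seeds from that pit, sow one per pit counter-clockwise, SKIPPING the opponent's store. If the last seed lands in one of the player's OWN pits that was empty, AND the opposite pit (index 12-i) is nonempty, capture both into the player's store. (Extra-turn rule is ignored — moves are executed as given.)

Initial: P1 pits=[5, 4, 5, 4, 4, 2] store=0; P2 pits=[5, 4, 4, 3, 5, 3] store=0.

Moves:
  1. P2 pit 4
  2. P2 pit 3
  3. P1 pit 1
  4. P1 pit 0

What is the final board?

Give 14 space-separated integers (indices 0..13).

Answer: 0 1 8 6 6 4 2 5 4 4 0 1 5 2

Derivation:
Move 1: P2 pit4 -> P1=[6,5,6,4,4,2](0) P2=[5,4,4,3,0,4](1)
Move 2: P2 pit3 -> P1=[6,5,6,4,4,2](0) P2=[5,4,4,0,1,5](2)
Move 3: P1 pit1 -> P1=[6,0,7,5,5,3](1) P2=[5,4,4,0,1,5](2)
Move 4: P1 pit0 -> P1=[0,1,8,6,6,4](2) P2=[5,4,4,0,1,5](2)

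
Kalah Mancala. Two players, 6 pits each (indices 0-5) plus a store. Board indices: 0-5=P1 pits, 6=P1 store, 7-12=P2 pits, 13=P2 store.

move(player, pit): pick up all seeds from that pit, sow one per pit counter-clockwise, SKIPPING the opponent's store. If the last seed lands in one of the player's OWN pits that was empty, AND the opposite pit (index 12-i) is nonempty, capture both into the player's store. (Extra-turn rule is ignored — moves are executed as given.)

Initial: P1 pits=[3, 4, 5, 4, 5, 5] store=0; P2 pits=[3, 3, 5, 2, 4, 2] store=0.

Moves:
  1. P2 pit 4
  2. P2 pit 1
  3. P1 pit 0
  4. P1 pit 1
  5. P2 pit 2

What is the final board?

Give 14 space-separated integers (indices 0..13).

Move 1: P2 pit4 -> P1=[4,5,5,4,5,5](0) P2=[3,3,5,2,0,3](1)
Move 2: P2 pit1 -> P1=[4,0,5,4,5,5](0) P2=[3,0,6,3,0,3](7)
Move 3: P1 pit0 -> P1=[0,1,6,5,6,5](0) P2=[3,0,6,3,0,3](7)
Move 4: P1 pit1 -> P1=[0,0,7,5,6,5](0) P2=[3,0,6,3,0,3](7)
Move 5: P2 pit2 -> P1=[1,1,7,5,6,5](0) P2=[3,0,0,4,1,4](8)

Answer: 1 1 7 5 6 5 0 3 0 0 4 1 4 8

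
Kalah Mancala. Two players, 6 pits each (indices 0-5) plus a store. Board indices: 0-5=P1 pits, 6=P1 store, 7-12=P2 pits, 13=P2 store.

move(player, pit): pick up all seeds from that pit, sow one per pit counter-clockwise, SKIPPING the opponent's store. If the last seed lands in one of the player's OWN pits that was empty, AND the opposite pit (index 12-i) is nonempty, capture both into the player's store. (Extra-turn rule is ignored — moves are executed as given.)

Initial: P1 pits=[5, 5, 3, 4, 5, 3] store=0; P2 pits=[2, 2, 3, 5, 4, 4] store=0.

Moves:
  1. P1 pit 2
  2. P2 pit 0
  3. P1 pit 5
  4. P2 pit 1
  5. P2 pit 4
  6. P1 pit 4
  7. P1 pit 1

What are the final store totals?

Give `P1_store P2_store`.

Move 1: P1 pit2 -> P1=[5,5,0,5,6,4](0) P2=[2,2,3,5,4,4](0)
Move 2: P2 pit0 -> P1=[5,5,0,5,6,4](0) P2=[0,3,4,5,4,4](0)
Move 3: P1 pit5 -> P1=[5,5,0,5,6,0](1) P2=[1,4,5,5,4,4](0)
Move 4: P2 pit1 -> P1=[5,5,0,5,6,0](1) P2=[1,0,6,6,5,5](0)
Move 5: P2 pit4 -> P1=[6,6,1,5,6,0](1) P2=[1,0,6,6,0,6](1)
Move 6: P1 pit4 -> P1=[6,6,1,5,0,1](2) P2=[2,1,7,7,0,6](1)
Move 7: P1 pit1 -> P1=[6,0,2,6,1,2](3) P2=[3,1,7,7,0,6](1)

Answer: 3 1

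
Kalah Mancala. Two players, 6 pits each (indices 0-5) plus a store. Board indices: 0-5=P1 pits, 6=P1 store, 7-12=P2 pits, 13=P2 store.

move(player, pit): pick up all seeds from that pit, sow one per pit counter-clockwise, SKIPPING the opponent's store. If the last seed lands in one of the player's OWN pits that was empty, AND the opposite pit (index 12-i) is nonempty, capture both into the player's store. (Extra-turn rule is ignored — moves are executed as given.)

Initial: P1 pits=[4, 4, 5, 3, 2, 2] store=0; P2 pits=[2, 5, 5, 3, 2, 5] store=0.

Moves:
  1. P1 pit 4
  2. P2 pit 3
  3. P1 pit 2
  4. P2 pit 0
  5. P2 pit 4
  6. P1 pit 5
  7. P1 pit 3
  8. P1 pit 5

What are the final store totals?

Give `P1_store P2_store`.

Answer: 5 2

Derivation:
Move 1: P1 pit4 -> P1=[4,4,5,3,0,3](1) P2=[2,5,5,3,2,5](0)
Move 2: P2 pit3 -> P1=[4,4,5,3,0,3](1) P2=[2,5,5,0,3,6](1)
Move 3: P1 pit2 -> P1=[4,4,0,4,1,4](2) P2=[3,5,5,0,3,6](1)
Move 4: P2 pit0 -> P1=[4,4,0,4,1,4](2) P2=[0,6,6,1,3,6](1)
Move 5: P2 pit4 -> P1=[5,4,0,4,1,4](2) P2=[0,6,6,1,0,7](2)
Move 6: P1 pit5 -> P1=[5,4,0,4,1,0](3) P2=[1,7,7,1,0,7](2)
Move 7: P1 pit3 -> P1=[5,4,0,0,2,1](4) P2=[2,7,7,1,0,7](2)
Move 8: P1 pit5 -> P1=[5,4,0,0,2,0](5) P2=[2,7,7,1,0,7](2)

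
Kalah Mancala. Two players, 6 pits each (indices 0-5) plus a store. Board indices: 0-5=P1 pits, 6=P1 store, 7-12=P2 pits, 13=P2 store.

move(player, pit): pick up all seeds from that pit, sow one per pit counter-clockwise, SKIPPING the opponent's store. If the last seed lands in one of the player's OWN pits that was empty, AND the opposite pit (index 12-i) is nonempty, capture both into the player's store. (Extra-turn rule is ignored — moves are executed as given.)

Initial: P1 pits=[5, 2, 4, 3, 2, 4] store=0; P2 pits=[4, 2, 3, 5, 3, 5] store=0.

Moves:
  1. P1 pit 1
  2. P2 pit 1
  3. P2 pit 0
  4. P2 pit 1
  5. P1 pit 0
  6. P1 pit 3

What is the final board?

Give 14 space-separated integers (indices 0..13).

Move 1: P1 pit1 -> P1=[5,0,5,4,2,4](0) P2=[4,2,3,5,3,5](0)
Move 2: P2 pit1 -> P1=[5,0,5,4,2,4](0) P2=[4,0,4,6,3,5](0)
Move 3: P2 pit0 -> P1=[5,0,5,4,2,4](0) P2=[0,1,5,7,4,5](0)
Move 4: P2 pit1 -> P1=[5,0,5,4,2,4](0) P2=[0,0,6,7,4,5](0)
Move 5: P1 pit0 -> P1=[0,1,6,5,3,5](0) P2=[0,0,6,7,4,5](0)
Move 6: P1 pit3 -> P1=[0,1,6,0,4,6](1) P2=[1,1,6,7,4,5](0)

Answer: 0 1 6 0 4 6 1 1 1 6 7 4 5 0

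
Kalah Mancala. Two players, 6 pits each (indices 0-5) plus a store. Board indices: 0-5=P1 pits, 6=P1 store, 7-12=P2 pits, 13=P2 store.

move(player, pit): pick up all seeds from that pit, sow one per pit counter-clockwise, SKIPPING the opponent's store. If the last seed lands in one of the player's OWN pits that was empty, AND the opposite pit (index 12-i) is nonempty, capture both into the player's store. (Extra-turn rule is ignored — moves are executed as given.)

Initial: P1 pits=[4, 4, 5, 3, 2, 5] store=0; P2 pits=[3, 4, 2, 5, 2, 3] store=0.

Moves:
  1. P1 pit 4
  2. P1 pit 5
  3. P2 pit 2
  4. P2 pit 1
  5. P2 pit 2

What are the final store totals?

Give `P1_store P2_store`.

Answer: 2 1

Derivation:
Move 1: P1 pit4 -> P1=[4,4,5,3,0,6](1) P2=[3,4,2,5,2,3](0)
Move 2: P1 pit5 -> P1=[4,4,5,3,0,0](2) P2=[4,5,3,6,3,3](0)
Move 3: P2 pit2 -> P1=[4,4,5,3,0,0](2) P2=[4,5,0,7,4,4](0)
Move 4: P2 pit1 -> P1=[4,4,5,3,0,0](2) P2=[4,0,1,8,5,5](1)
Move 5: P2 pit2 -> P1=[4,4,5,3,0,0](2) P2=[4,0,0,9,5,5](1)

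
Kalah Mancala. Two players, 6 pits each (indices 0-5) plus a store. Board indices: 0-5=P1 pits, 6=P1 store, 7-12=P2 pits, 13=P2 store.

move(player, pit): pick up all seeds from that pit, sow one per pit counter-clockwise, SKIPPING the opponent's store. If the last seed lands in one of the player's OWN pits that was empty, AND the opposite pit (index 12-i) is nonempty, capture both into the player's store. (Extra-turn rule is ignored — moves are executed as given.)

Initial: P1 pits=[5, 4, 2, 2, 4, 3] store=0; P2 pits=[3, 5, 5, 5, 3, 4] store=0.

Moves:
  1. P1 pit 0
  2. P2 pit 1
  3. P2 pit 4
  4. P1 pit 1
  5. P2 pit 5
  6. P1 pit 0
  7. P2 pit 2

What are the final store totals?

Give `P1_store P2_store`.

Answer: 1 4

Derivation:
Move 1: P1 pit0 -> P1=[0,5,3,3,5,4](0) P2=[3,5,5,5,3,4](0)
Move 2: P2 pit1 -> P1=[0,5,3,3,5,4](0) P2=[3,0,6,6,4,5](1)
Move 3: P2 pit4 -> P1=[1,6,3,3,5,4](0) P2=[3,0,6,6,0,6](2)
Move 4: P1 pit1 -> P1=[1,0,4,4,6,5](1) P2=[4,0,6,6,0,6](2)
Move 5: P2 pit5 -> P1=[2,1,5,5,7,5](1) P2=[4,0,6,6,0,0](3)
Move 6: P1 pit0 -> P1=[0,2,6,5,7,5](1) P2=[4,0,6,6,0,0](3)
Move 7: P2 pit2 -> P1=[1,3,6,5,7,5](1) P2=[4,0,0,7,1,1](4)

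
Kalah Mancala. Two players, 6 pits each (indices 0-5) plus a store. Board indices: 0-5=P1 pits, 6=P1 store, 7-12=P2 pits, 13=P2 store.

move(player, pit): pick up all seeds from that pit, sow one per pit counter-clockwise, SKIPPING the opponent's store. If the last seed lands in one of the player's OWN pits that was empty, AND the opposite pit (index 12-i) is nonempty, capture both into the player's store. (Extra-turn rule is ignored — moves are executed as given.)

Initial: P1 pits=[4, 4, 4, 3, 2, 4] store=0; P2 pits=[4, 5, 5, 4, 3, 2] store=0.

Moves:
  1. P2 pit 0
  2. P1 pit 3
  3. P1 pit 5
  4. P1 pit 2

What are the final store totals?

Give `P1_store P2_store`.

Move 1: P2 pit0 -> P1=[4,4,4,3,2,4](0) P2=[0,6,6,5,4,2](0)
Move 2: P1 pit3 -> P1=[4,4,4,0,3,5](1) P2=[0,6,6,5,4,2](0)
Move 3: P1 pit5 -> P1=[4,4,4,0,3,0](2) P2=[1,7,7,6,4,2](0)
Move 4: P1 pit2 -> P1=[4,4,0,1,4,1](3) P2=[1,7,7,6,4,2](0)

Answer: 3 0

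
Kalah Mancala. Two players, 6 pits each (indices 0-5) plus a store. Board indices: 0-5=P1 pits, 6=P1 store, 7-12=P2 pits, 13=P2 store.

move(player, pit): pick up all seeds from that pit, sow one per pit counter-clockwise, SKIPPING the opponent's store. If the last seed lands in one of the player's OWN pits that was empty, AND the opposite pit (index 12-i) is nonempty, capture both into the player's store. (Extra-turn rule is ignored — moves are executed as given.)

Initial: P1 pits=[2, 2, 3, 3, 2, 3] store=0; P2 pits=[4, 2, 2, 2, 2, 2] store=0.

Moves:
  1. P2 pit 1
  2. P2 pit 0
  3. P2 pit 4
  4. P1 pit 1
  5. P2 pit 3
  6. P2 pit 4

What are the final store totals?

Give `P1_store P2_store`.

Move 1: P2 pit1 -> P1=[2,2,3,3,2,3](0) P2=[4,0,3,3,2,2](0)
Move 2: P2 pit0 -> P1=[2,2,3,3,2,3](0) P2=[0,1,4,4,3,2](0)
Move 3: P2 pit4 -> P1=[3,2,3,3,2,3](0) P2=[0,1,4,4,0,3](1)
Move 4: P1 pit1 -> P1=[3,0,4,4,2,3](0) P2=[0,1,4,4,0,3](1)
Move 5: P2 pit3 -> P1=[4,0,4,4,2,3](0) P2=[0,1,4,0,1,4](2)
Move 6: P2 pit4 -> P1=[4,0,4,4,2,3](0) P2=[0,1,4,0,0,5](2)

Answer: 0 2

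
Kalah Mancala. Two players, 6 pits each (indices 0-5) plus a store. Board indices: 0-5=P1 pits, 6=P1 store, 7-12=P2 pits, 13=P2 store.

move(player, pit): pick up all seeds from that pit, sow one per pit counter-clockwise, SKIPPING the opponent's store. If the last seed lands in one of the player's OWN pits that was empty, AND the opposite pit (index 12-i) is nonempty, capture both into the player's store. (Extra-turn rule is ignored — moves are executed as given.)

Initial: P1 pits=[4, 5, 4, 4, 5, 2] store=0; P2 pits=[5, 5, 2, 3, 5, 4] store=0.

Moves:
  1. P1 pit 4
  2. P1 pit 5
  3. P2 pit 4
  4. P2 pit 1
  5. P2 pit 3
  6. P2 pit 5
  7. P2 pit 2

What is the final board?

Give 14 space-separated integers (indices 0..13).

Move 1: P1 pit4 -> P1=[4,5,4,4,0,3](1) P2=[6,6,3,3,5,4](0)
Move 2: P1 pit5 -> P1=[4,5,4,4,0,0](2) P2=[7,7,3,3,5,4](0)
Move 3: P2 pit4 -> P1=[5,6,5,4,0,0](2) P2=[7,7,3,3,0,5](1)
Move 4: P2 pit1 -> P1=[6,7,5,4,0,0](2) P2=[7,0,4,4,1,6](2)
Move 5: P2 pit3 -> P1=[7,7,5,4,0,0](2) P2=[7,0,4,0,2,7](3)
Move 6: P2 pit5 -> P1=[8,8,6,5,1,1](2) P2=[7,0,4,0,2,0](4)
Move 7: P2 pit2 -> P1=[8,8,6,5,1,1](2) P2=[7,0,0,1,3,1](5)

Answer: 8 8 6 5 1 1 2 7 0 0 1 3 1 5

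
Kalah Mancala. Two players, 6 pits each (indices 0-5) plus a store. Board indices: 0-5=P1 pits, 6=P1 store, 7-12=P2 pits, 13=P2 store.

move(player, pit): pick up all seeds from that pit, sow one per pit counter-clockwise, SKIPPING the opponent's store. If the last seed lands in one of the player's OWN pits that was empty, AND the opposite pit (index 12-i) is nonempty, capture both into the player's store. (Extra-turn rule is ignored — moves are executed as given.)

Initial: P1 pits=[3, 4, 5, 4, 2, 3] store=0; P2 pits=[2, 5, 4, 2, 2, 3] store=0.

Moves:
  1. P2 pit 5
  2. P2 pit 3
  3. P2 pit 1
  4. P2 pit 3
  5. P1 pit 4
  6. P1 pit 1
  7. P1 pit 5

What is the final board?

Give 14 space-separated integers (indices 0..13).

Answer: 0 0 6 5 1 0 3 3 1 6 1 5 1 7

Derivation:
Move 1: P2 pit5 -> P1=[4,5,5,4,2,3](0) P2=[2,5,4,2,2,0](1)
Move 2: P2 pit3 -> P1=[0,5,5,4,2,3](0) P2=[2,5,4,0,3,0](6)
Move 3: P2 pit1 -> P1=[0,5,5,4,2,3](0) P2=[2,0,5,1,4,1](7)
Move 4: P2 pit3 -> P1=[0,5,5,4,2,3](0) P2=[2,0,5,0,5,1](7)
Move 5: P1 pit4 -> P1=[0,5,5,4,0,4](1) P2=[2,0,5,0,5,1](7)
Move 6: P1 pit1 -> P1=[0,0,6,5,1,5](2) P2=[2,0,5,0,5,1](7)
Move 7: P1 pit5 -> P1=[0,0,6,5,1,0](3) P2=[3,1,6,1,5,1](7)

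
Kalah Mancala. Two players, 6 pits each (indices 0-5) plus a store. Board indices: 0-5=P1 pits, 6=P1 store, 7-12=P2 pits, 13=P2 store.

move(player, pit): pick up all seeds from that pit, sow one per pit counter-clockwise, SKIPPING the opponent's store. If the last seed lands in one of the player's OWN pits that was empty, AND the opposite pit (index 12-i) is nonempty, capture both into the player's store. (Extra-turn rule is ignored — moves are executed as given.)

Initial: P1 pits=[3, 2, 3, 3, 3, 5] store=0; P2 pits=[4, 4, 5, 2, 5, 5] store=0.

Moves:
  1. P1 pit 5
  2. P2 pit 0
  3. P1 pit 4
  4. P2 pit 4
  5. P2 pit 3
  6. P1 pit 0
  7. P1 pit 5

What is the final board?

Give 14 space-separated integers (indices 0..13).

Answer: 0 4 5 5 1 0 3 2 6 7 0 1 8 2

Derivation:
Move 1: P1 pit5 -> P1=[3,2,3,3,3,0](1) P2=[5,5,6,3,5,5](0)
Move 2: P2 pit0 -> P1=[3,2,3,3,3,0](1) P2=[0,6,7,4,6,6](0)
Move 3: P1 pit4 -> P1=[3,2,3,3,0,1](2) P2=[1,6,7,4,6,6](0)
Move 4: P2 pit4 -> P1=[4,3,4,4,0,1](2) P2=[1,6,7,4,0,7](1)
Move 5: P2 pit3 -> P1=[5,3,4,4,0,1](2) P2=[1,6,7,0,1,8](2)
Move 6: P1 pit0 -> P1=[0,4,5,5,1,2](2) P2=[1,6,7,0,1,8](2)
Move 7: P1 pit5 -> P1=[0,4,5,5,1,0](3) P2=[2,6,7,0,1,8](2)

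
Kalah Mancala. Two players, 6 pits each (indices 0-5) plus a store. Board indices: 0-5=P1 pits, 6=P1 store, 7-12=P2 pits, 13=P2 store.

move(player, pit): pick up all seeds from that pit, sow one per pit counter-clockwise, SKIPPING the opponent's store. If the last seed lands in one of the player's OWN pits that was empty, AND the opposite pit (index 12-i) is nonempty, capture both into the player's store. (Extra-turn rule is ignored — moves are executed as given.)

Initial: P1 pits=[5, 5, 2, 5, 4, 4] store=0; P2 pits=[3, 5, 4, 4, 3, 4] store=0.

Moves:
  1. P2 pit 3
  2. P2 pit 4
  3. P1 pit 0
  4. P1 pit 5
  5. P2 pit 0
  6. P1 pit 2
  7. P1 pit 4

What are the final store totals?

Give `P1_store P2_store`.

Move 1: P2 pit3 -> P1=[6,5,2,5,4,4](0) P2=[3,5,4,0,4,5](1)
Move 2: P2 pit4 -> P1=[7,6,2,5,4,4](0) P2=[3,5,4,0,0,6](2)
Move 3: P1 pit0 -> P1=[0,7,3,6,5,5](1) P2=[4,5,4,0,0,6](2)
Move 4: P1 pit5 -> P1=[0,7,3,6,5,0](2) P2=[5,6,5,1,0,6](2)
Move 5: P2 pit0 -> P1=[0,7,3,6,5,0](2) P2=[0,7,6,2,1,7](2)
Move 6: P1 pit2 -> P1=[0,7,0,7,6,1](2) P2=[0,7,6,2,1,7](2)
Move 7: P1 pit4 -> P1=[0,7,0,7,0,2](3) P2=[1,8,7,3,1,7](2)

Answer: 3 2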